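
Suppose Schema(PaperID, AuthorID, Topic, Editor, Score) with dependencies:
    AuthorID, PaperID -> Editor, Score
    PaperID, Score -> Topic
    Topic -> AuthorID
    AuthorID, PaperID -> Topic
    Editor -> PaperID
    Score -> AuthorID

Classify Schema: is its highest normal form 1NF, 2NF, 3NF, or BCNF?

Candidate keys: {AuthorID, Editor}, {AuthorID, PaperID}, {Editor, Score}, {Editor, Topic}, {PaperID, Score}, {PaperID, Topic}. Prime attributes: {AuthorID, Editor, PaperID, Score, Topic}.
For Topic -> AuthorID we have {Topic}⁺ = {AuthorID, Topic}; {Topic} is not a superkey, so BCNF fails.
Since {AuthorID} ⊆ prime attributes and every other non-superkey FD also has a prime right side, the schema is in 3NF.

3NF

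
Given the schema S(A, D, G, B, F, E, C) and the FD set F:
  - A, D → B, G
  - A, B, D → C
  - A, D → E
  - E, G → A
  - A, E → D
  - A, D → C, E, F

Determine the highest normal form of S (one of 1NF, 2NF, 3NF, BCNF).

BCNF

Candidate keys: {A, D}, {A, E}, {E, G}. Prime attributes: {A, D, E, G}.
Each dependency's left side is a superkey — BCNF holds.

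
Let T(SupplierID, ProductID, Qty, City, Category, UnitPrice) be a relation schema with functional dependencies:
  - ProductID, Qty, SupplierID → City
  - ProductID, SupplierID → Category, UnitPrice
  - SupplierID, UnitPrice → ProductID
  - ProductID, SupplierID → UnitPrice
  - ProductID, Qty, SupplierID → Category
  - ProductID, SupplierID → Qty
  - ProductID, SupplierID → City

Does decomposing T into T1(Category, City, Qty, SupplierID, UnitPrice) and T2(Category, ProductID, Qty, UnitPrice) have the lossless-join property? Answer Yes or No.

No

The shared attributes are {Category, Qty, UnitPrice} and {Category, Qty, UnitPrice}⁺ = {Category, Qty, UnitPrice}.
The closure covers neither T1 nor T2 entirely; the join is not lossless.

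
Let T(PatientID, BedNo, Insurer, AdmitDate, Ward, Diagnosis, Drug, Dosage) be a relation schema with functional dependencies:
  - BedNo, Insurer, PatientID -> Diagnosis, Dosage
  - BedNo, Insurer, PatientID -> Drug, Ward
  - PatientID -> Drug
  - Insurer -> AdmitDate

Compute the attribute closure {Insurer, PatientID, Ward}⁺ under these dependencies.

Start with {Insurer, PatientID, Ward}.
PatientID -> Drug applies; add {Drug} → now {Drug, Insurer, PatientID, Ward}.
Insurer -> AdmitDate applies; add {AdmitDate} → now {AdmitDate, Drug, Insurer, PatientID, Ward}.
No further FD applies.

{AdmitDate, Drug, Insurer, PatientID, Ward}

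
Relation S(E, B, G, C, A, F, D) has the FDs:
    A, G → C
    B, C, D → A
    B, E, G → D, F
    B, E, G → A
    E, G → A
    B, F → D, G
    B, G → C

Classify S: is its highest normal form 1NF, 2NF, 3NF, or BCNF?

1NF

Candidate keys: {B, E, F}, {B, E, G}. Prime attributes: {B, E, F, G}.
A, G → C: {A, G}⁺ = {A, C, G}, which is not all of the attributes, so the left side is not a superkey — BCNF is violated.
A, G → C determines the non-prime attribute {C} from a non-superkey — 3NF is violated.
The proper key subset {B, F} of {B, E, F} determines non-prime {A, C, D}, so the relation is not even in 2NF.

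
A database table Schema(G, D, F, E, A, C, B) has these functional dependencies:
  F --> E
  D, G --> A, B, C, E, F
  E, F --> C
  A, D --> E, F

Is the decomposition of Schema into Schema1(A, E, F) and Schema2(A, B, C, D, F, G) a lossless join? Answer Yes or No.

Yes

Common attributes: {A, F}; their closure is {A, C, E, F}.
Schema1 is contained in that closure, so Schema1 ∩ Schema2 --> Schema1 holds and the join is lossless.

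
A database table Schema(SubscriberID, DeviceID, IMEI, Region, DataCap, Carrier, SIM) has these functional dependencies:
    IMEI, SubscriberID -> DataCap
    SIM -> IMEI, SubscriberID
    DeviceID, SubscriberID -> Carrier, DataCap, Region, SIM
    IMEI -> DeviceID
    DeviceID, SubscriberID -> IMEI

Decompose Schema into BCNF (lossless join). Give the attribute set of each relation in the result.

{Carrier, DataCap, IMEI, Region, SIM, SubscriberID}; {DeviceID, IMEI}

Candidate keys of the original relation: {DeviceID, SubscriberID}, {IMEI, SubscriberID}, {SIM}.
{Carrier, DataCap, DeviceID, IMEI, Region, SIM, SubscriberID}: {IMEI} determines {DeviceID, IMEI} here but is not a superkey — split on IMEI -> DeviceID, giving {DeviceID, IMEI} and {Carrier, DataCap, IMEI, Region, SIM, SubscriberID}.
{DeviceID, IMEI} has no BCNF violation.
{Carrier, DataCap, IMEI, Region, SIM, SubscriberID} has no BCNF violation.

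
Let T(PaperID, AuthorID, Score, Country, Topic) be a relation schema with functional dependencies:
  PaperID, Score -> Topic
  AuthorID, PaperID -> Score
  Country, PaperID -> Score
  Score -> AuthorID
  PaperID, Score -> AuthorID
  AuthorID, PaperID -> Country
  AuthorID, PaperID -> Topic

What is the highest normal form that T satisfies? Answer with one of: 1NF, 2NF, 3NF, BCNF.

3NF

Candidate keys: {AuthorID, PaperID}, {Country, PaperID}, {PaperID, Score}. Prime attributes: {AuthorID, Country, PaperID, Score}.
Score -> AuthorID: {Score}⁺ = {AuthorID, Score}, which is not all of the attributes, so the left side is not a superkey — BCNF is violated.
Since {AuthorID} ⊆ prime attributes and every other non-superkey FD also has a prime right side, the schema is in 3NF.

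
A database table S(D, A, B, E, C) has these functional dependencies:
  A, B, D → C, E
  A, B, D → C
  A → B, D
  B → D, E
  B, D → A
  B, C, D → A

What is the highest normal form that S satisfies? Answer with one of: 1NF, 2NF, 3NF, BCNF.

Candidate keys: {A}, {B}. Prime attributes: {A, B}.
Every FD has a superkey on the left, so the relation is in BCNF.

BCNF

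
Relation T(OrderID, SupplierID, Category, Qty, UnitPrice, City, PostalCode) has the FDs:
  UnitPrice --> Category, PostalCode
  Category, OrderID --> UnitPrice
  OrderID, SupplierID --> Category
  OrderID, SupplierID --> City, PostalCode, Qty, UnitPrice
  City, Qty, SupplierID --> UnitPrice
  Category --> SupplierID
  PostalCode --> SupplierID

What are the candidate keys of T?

{Category, OrderID}, {OrderID, PostalCode}, {OrderID, SupplierID}, {OrderID, UnitPrice}

No FD produces {OrderID}, so it must be in every candidate key.
{Category, OrderID}⁺ = {Category, City, OrderID, PostalCode, Qty, SupplierID, UnitPrice} — all of the relation — so {Category, OrderID} is a candidate key.
{OrderID, PostalCode}⁺ = {Category, City, OrderID, PostalCode, Qty, SupplierID, UnitPrice} — all of the relation — so {OrderID, PostalCode} is a candidate key.
{OrderID, SupplierID}⁺ = {Category, City, OrderID, PostalCode, Qty, SupplierID, UnitPrice} — all of the relation — so {OrderID, SupplierID} is a candidate key.
{OrderID, UnitPrice}⁺ = {Category, City, OrderID, PostalCode, Qty, SupplierID, UnitPrice} — all of the relation — so {OrderID, UnitPrice} is a candidate key.
Any other superkey properly contains one of these, so there are no further candidate keys.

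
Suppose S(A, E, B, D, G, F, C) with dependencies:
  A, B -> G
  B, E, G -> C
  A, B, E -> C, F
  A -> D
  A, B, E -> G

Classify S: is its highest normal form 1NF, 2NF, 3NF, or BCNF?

Candidate key: {A, B, E}. Prime attributes: {A, B, E}.
A, B -> G breaks BCNF: {A, B}⁺ = {A, B, D, G}, so {A, B} is not a superkey.
Because {G} is non-prime and the left side of A, B -> G is not a superkey, the relation is not in 3NF.
The proper key subset {A} of {A, B, E} determines non-prime {D}, so the relation is not even in 2NF.

1NF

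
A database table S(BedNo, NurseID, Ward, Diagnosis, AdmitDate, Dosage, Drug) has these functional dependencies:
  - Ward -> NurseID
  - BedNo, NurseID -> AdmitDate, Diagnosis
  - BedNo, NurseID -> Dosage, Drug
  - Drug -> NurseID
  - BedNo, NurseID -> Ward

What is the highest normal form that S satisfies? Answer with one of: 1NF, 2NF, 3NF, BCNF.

Candidate keys: {BedNo, Drug}, {BedNo, NurseID}, {BedNo, Ward}. Prime attributes: {BedNo, Drug, NurseID, Ward}.
Ward -> NurseID: {Ward}⁺ = {NurseID, Ward}, which is not all of the attributes, so the left side is not a superkey — BCNF is violated.
But every attribute on its right side ({NurseID}) is prime, and the same holds for every other non-superkey FD, so 3NF still holds.

3NF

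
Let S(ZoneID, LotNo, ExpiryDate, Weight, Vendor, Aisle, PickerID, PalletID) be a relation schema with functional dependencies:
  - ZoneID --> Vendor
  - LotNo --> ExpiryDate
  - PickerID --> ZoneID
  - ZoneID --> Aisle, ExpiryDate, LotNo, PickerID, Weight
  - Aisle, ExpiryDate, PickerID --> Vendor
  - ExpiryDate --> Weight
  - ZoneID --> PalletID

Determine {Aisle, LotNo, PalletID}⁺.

{Aisle, ExpiryDate, LotNo, PalletID, Weight}

Start with {Aisle, LotNo, PalletID}.
LotNo --> ExpiryDate applies; add {ExpiryDate} → now {Aisle, ExpiryDate, LotNo, PalletID}.
ExpiryDate --> Weight applies; add {Weight} → now {Aisle, ExpiryDate, LotNo, PalletID, Weight}.
No further FD applies.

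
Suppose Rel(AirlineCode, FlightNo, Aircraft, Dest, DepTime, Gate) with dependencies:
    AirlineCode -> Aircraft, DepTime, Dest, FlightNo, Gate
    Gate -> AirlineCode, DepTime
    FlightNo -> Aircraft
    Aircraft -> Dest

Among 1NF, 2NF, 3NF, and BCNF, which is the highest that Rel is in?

2NF

Candidate keys: {AirlineCode}, {Gate}. Prime attributes: {AirlineCode, Gate}.
FlightNo -> Aircraft: {FlightNo}⁺ = {Aircraft, Dest, FlightNo}, which is not all of the attributes, so the left side is not a superkey — BCNF is violated.
FlightNo -> Aircraft determines the non-prime attribute {Aircraft} from a non-superkey — 3NF is violated.
With only single-attribute keys there can be no partial dependency, so 2NF holds.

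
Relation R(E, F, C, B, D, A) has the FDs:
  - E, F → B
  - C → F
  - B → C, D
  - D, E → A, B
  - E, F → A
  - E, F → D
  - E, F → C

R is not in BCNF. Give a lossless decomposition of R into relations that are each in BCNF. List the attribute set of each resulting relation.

{A, B, E}; {B, C, D}; {C, F}

Candidate keys of the original relation: {B, E}, {C, E}, {D, E}, {E, F}.
In {A, B, C, D, E, F}, {C} is not a superkey ({C}⁺ restricted to this set is {C, F}), so split on C → F into {C, F} and {A, B, C, D, E}.
{C, F}: every determinant is a superkey — BCNF.
In {A, B, C, D, E}, {B} is not a superkey ({B}⁺ restricted to this set is {B, C, D}), so split on B → C, D into {B, C, D} and {A, B, E}.
{B, C, D}: every determinant is a superkey — BCNF.
{A, B, E}: every determinant is a superkey — BCNF.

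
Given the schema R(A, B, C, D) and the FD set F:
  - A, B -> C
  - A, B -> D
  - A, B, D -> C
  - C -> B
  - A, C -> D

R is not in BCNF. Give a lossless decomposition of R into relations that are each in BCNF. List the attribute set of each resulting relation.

{A, C, D}; {B, C}

Candidate keys of the original relation: {A, B}, {A, C}.
In {A, B, C, D}, {C} is not a superkey ({C}⁺ restricted to this set is {B, C}), so split on C -> B into {B, C} and {A, C, D}.
{B, C}: every determinant is a superkey — BCNF.
{A, C, D}: every determinant is a superkey — BCNF.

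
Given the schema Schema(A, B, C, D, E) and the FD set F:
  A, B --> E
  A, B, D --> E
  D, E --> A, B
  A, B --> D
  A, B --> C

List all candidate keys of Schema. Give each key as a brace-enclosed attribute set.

Closure of {A, B} is {A, B, C, D, E}, the whole schema; {A, B} is a candidate key.
Closure of {D, E} is {A, B, C, D, E}, the whole schema; {D, E} is a candidate key.
These are minimal and exhaustive — every other superkey contains one of them.

{A, B}, {D, E}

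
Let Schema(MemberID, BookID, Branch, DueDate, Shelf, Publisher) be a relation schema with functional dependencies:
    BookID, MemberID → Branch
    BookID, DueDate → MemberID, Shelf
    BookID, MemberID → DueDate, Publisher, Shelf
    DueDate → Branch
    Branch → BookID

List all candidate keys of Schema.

{DueDate} is a candidate key since {DueDate}⁺ = {BookID, Branch, DueDate, MemberID, Publisher, Shelf} covers every attribute.
{BookID, MemberID} is a candidate key since {BookID, MemberID}⁺ = {BookID, Branch, DueDate, MemberID, Publisher, Shelf} covers every attribute.
{Branch, MemberID} is a candidate key since {Branch, MemberID}⁺ = {BookID, Branch, DueDate, MemberID, Publisher, Shelf} covers every attribute.
These are minimal and exhaustive — every other superkey contains one of them.

{BookID, MemberID}, {Branch, MemberID}, {DueDate}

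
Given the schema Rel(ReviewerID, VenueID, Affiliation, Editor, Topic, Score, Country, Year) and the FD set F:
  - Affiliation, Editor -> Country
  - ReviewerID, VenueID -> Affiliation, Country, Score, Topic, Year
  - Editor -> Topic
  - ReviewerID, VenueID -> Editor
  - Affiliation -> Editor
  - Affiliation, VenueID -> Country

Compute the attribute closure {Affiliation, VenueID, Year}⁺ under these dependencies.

Start with {Affiliation, VenueID, Year}.
Affiliation -> Editor applies; add {Editor} → now {Affiliation, Editor, VenueID, Year}.
Affiliation, VenueID -> Country applies; add {Country} → now {Affiliation, Country, Editor, VenueID, Year}.
Editor -> Topic applies; add {Topic} → now {Affiliation, Country, Editor, Topic, VenueID, Year}.
No further FD applies.

{Affiliation, Country, Editor, Topic, VenueID, Year}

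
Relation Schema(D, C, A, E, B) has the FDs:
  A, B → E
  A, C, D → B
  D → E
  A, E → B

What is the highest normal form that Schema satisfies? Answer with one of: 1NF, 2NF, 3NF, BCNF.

Candidate key: {A, C, D}. Prime attributes: {A, C, D}.
A, B → E breaks BCNF: {A, B}⁺ = {A, B, E}, so {A, B} is not a superkey.
Because {E} is non-prime and the left side of A, B → E is not a superkey, the relation is not in 3NF.
Since {D} ⊂ {A, C, D} and {D}⁺ ⊇ {E} with {E} non-prime, there is a partial dependency; 2NF fails.

1NF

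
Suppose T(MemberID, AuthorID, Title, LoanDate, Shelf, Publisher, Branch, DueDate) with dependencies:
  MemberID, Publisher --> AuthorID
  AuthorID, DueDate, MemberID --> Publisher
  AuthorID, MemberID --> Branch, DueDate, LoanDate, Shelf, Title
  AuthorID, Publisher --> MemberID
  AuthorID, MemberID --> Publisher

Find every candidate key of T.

{AuthorID, MemberID}, {AuthorID, Publisher}, {MemberID, Publisher}

{AuthorID, MemberID} is a candidate key since {AuthorID, MemberID}⁺ = {AuthorID, Branch, DueDate, LoanDate, MemberID, Publisher, Shelf, Title} covers every attribute.
{AuthorID, Publisher} is a candidate key since {AuthorID, Publisher}⁺ = {AuthorID, Branch, DueDate, LoanDate, MemberID, Publisher, Shelf, Title} covers every attribute.
{MemberID, Publisher} is a candidate key since {MemberID, Publisher}⁺ = {AuthorID, Branch, DueDate, LoanDate, MemberID, Publisher, Shelf, Title} covers every attribute.
Any other superkey properly contains one of these, so there are no further candidate keys.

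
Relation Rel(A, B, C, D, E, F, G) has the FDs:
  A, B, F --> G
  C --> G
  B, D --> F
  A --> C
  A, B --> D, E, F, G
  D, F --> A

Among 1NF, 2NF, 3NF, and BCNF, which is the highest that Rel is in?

Candidate keys: {A, B}, {B, D}. Prime attributes: {A, B, D}.
For C --> G we have {C}⁺ = {C, G}; {C} is not a superkey, so BCNF fails.
C --> G determines the non-prime attribute {G} from a non-superkey — 3NF is violated.
{A} is a proper subset of the key {A, B}, and {A}⁺ contains the non-prime attributes {C, G} — a partial dependency, so 2NF is violated.

1NF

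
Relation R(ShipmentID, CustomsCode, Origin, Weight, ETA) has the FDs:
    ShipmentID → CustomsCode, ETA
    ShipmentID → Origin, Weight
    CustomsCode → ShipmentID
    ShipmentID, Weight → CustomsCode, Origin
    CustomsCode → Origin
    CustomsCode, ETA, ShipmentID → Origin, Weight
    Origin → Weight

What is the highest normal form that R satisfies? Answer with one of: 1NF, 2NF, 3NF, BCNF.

Candidate keys: {CustomsCode}, {ShipmentID}. Prime attributes: {CustomsCode, ShipmentID}.
Origin → Weight breaks BCNF: {Origin}⁺ = {Origin, Weight}, so {Origin} is not a superkey.
Because {Weight} is non-prime and the left side of Origin → Weight is not a superkey, the relation is not in 3NF.
With only single-attribute keys there can be no partial dependency, so 2NF holds.

2NF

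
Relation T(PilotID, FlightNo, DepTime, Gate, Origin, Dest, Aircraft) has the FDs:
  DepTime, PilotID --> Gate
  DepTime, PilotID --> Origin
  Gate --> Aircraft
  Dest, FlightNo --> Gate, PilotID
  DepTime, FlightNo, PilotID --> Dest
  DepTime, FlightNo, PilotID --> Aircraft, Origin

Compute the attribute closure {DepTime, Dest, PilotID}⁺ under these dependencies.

{Aircraft, DepTime, Dest, Gate, Origin, PilotID}

Start with {DepTime, Dest, PilotID}.
DepTime, PilotID --> Gate applies; add {Gate} → now {DepTime, Dest, Gate, PilotID}.
DepTime, PilotID --> Origin applies; add {Origin} → now {DepTime, Dest, Gate, Origin, PilotID}.
Gate --> Aircraft applies; add {Aircraft} → now {Aircraft, DepTime, Dest, Gate, Origin, PilotID}.
No further FD applies.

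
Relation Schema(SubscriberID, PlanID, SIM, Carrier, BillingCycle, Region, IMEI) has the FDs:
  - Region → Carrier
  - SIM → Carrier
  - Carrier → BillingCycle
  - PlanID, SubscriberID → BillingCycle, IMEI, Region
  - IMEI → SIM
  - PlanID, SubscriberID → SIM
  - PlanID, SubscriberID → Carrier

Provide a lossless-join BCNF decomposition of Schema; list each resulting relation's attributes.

Candidate key of the original relation: {PlanID, SubscriberID}.
{BillingCycle, Carrier, IMEI, PlanID, Region, SIM, SubscriberID}: {Region} determines {BillingCycle, Carrier, Region} here but is not a superkey — split on Region → BillingCycle, Carrier, giving {BillingCycle, Carrier, Region} and {IMEI, PlanID, Region, SIM, SubscriberID}.
{BillingCycle, Carrier, Region}: {Carrier} determines {BillingCycle, Carrier} here but is not a superkey — split on Carrier → BillingCycle, giving {BillingCycle, Carrier} and {Carrier, Region}.
{BillingCycle, Carrier}: every determinant is a superkey — BCNF.
{Carrier, Region}: every determinant is a superkey — BCNF.
{IMEI, PlanID, Region, SIM, SubscriberID}: {IMEI} determines {IMEI, SIM} here but is not a superkey — split on IMEI → SIM, giving {IMEI, SIM} and {IMEI, PlanID, Region, SubscriberID}.
{IMEI, SIM}: every determinant is a superkey — BCNF.
{IMEI, PlanID, Region, SubscriberID}: every determinant is a superkey — BCNF.

{BillingCycle, Carrier}; {Carrier, Region}; {IMEI, PlanID, Region, SubscriberID}; {IMEI, SIM}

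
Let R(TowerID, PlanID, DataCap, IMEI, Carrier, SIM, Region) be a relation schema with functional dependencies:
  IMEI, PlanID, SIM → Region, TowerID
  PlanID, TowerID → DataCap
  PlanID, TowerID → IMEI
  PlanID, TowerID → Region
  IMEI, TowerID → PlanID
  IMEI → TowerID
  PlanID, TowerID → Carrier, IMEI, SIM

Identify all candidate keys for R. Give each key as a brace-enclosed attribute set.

{IMEI}, {PlanID, TowerID}

Closure of {IMEI} is {Carrier, DataCap, IMEI, PlanID, Region, SIM, TowerID}, the whole schema; {IMEI} is a candidate key.
Closure of {PlanID, TowerID} is {Carrier, DataCap, IMEI, PlanID, Region, SIM, TowerID}, the whole schema; {PlanID, TowerID} is a candidate key.
No proper subset of any of these is a key, and no other minimal superkey exists.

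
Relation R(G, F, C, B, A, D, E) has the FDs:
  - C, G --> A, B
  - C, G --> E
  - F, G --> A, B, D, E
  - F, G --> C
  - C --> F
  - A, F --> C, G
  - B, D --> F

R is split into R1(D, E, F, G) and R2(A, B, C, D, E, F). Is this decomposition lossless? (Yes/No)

The shared attributes are {D, E, F} and {D, E, F}⁺ = {D, E, F}.
Neither R1 nor R2 is contained in that closure, so the decomposition is lossy.

No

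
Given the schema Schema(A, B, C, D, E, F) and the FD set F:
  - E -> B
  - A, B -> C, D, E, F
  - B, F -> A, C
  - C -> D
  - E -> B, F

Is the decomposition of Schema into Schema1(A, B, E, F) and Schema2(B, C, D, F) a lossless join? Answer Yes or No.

The shared attributes are {B, F} and {B, F}⁺ = {A, B, C, D, E, F}.
This includes all of Schema1, so the common attributes are a superkey of Schema1 — the join is lossless.

Yes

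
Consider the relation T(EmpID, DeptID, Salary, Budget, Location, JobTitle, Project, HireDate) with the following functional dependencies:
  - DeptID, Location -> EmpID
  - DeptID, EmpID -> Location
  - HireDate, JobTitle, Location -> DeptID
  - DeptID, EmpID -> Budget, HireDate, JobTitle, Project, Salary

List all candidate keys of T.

{DeptID, EmpID}, {DeptID, Location}, {HireDate, JobTitle, Location}

{DeptID, EmpID} is a candidate key since {DeptID, EmpID}⁺ = {Budget, DeptID, EmpID, HireDate, JobTitle, Location, Project, Salary} covers every attribute.
{DeptID, Location} is a candidate key since {DeptID, Location}⁺ = {Budget, DeptID, EmpID, HireDate, JobTitle, Location, Project, Salary} covers every attribute.
{HireDate, JobTitle, Location} is a candidate key since {HireDate, JobTitle, Location}⁺ = {Budget, DeptID, EmpID, HireDate, JobTitle, Location, Project, Salary} covers every attribute.
These are minimal and exhaustive — every other superkey contains one of them.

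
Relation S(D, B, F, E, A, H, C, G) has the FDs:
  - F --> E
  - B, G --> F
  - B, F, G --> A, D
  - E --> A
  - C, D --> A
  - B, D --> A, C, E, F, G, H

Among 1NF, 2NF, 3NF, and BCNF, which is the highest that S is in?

2NF

Candidate keys: {B, D}, {B, G}. Prime attributes: {B, D, G}.
F --> E: {F}⁺ = {A, E, F}, which is not all of the attributes, so the left side is not a superkey — BCNF is violated.
F --> E determines the non-prime attribute {E} from a non-superkey — 3NF is violated.
Checking every proper subset of each key, none determines a non-prime attribute — 2NF is satisfied.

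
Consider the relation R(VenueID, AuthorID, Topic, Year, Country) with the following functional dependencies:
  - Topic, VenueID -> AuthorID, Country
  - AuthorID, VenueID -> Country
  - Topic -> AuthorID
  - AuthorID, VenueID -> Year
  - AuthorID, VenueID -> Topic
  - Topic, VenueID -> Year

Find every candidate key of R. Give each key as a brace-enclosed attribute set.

{AuthorID, VenueID}, {Topic, VenueID}

Attributes never on any right-hand side: {VenueID} — every candidate key must contain it.
Closure of {AuthorID, VenueID} is {AuthorID, Country, Topic, VenueID, Year}, the whole schema; {AuthorID, VenueID} is a candidate key.
Closure of {Topic, VenueID} is {AuthorID, Country, Topic, VenueID, Year}, the whole schema; {Topic, VenueID} is a candidate key.
Any other superkey properly contains one of these, so there are no further candidate keys.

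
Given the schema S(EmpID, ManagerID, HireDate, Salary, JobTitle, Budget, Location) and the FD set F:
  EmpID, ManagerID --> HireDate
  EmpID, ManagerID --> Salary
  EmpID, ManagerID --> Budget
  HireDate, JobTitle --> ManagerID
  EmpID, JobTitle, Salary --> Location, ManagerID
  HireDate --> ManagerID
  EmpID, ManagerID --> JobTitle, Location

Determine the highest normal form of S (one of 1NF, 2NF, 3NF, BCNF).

3NF

Candidate keys: {EmpID, HireDate}, {EmpID, JobTitle, Salary}, {EmpID, ManagerID}. Prime attributes: {EmpID, HireDate, JobTitle, ManagerID, Salary}.
HireDate, JobTitle --> ManagerID breaks BCNF: {HireDate, JobTitle}⁺ = {HireDate, JobTitle, ManagerID}, so {HireDate, JobTitle} is not a superkey.
Its right-hand attributes {ManagerID} are all prime, as are those of every other non-superkey FD — the relation is in 3NF.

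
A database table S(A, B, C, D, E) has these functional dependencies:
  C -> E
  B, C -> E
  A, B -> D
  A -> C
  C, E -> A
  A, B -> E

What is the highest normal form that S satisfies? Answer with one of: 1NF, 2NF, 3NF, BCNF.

Candidate keys: {A, B}, {B, C}. Prime attributes: {A, B, C}.
C -> E: {C}⁺ = {A, C, E}, which is not all of the attributes, so the left side is not a superkey — BCNF is violated.
C -> E has non-prime {E} on the right and a non-superkey on the left, so 3NF fails.
The proper key subset {A} of {A, B} determines non-prime {E}, so the relation is not even in 2NF.

1NF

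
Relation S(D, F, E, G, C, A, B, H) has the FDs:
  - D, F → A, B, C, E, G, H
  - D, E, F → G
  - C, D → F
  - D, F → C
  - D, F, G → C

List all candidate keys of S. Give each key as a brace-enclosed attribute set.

{C, D}, {D, F}

{D} never appears on the right of any FD, so every key must include it.
Closure of {C, D} is {A, B, C, D, E, F, G, H}, the whole schema; {C, D} is a candidate key.
Closure of {D, F} is {A, B, C, D, E, F, G, H}, the whole schema; {D, F} is a candidate key.
These are minimal and exhaustive — every other superkey contains one of them.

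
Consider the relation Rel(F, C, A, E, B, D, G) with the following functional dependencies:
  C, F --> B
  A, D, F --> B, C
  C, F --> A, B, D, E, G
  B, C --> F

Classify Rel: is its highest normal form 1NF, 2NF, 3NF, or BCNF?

BCNF

Candidate keys: {A, D, F}, {B, C}, {C, F}. Prime attributes: {A, B, C, D, F}.
The left-hand side of every FD is a superkey, so BCNF is satisfied.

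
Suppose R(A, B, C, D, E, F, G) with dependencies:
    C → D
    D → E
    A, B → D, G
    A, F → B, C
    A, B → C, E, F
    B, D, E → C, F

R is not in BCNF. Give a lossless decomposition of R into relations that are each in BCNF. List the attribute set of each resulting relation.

{A, B, C, G}; {B, C, F}; {C, D}; {D, E}

Candidate keys of the original relation: {A, B}, {A, F}.
{A, B, C, D, E, F, G}: {C} determines {C, D, E} here but is not a superkey — split on C → D, E, giving {C, D, E} and {A, B, C, F, G}.
{C, D, E}: {D} determines {D, E} here but is not a superkey — split on D → E, giving {D, E} and {C, D}.
{D, E} is in BCNF.
{C, D} is in BCNF.
{A, B, C, F, G}: {B, C} determines {B, C, F} here but is not a superkey — split on B, C → F, giving {B, C, F} and {A, B, C, G}.
{B, C, F} is in BCNF.
{A, B, C, G} is in BCNF.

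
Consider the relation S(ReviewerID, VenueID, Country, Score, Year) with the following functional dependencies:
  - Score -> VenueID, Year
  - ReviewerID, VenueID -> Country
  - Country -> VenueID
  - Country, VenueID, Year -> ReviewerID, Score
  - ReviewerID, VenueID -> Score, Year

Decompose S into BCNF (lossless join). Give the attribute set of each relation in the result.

{Country, ReviewerID, Score}; {Score, VenueID, Year}

Candidate keys of the original relation: {Country, ReviewerID}, {Country, Score}, {Country, Year}, {ReviewerID, Score}, {ReviewerID, VenueID}.
In {Country, ReviewerID, Score, VenueID, Year}, {Score} is not a superkey ({Score}⁺ restricted to this set is {Score, VenueID, Year}), so split on Score -> VenueID, Year into {Score, VenueID, Year} and {Country, ReviewerID, Score}.
{Score, VenueID, Year} is in BCNF.
{Country, ReviewerID, Score} is in BCNF.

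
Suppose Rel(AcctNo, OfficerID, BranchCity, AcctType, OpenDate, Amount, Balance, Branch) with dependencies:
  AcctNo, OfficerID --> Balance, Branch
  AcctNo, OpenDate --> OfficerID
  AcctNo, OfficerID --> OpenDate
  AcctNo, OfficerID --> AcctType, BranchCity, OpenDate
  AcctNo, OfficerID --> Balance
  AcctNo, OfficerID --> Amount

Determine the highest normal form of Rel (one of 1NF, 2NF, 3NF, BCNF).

BCNF

Candidate keys: {AcctNo, OfficerID}, {AcctNo, OpenDate}. Prime attributes: {AcctNo, OfficerID, OpenDate}.
The left-hand side of every FD is a superkey, so BCNF is satisfied.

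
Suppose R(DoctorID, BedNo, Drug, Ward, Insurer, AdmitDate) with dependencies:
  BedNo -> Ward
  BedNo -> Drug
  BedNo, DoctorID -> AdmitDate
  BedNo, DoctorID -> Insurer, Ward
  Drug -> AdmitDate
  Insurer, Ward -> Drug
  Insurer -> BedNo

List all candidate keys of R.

{BedNo, DoctorID}, {DoctorID, Insurer}

No FD produces {DoctorID}, so it must be in every candidate key.
{BedNo, DoctorID}⁺ = {AdmitDate, BedNo, DoctorID, Drug, Insurer, Ward} — all of the relation — so {BedNo, DoctorID} is a candidate key.
{DoctorID, Insurer}⁺ = {AdmitDate, BedNo, DoctorID, Drug, Insurer, Ward} — all of the relation — so {DoctorID, Insurer} is a candidate key.
No proper subset of any of these is a key, and no other minimal superkey exists.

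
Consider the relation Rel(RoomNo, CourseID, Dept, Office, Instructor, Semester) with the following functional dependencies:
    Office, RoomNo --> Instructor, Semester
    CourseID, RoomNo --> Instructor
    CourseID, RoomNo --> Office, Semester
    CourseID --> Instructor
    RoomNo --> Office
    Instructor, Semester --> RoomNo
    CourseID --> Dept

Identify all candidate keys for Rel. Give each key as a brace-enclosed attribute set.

Attributes never on any right-hand side: {CourseID} — every candidate key must contain it.
{CourseID, RoomNo} is a candidate key since {CourseID, RoomNo}⁺ = {CourseID, Dept, Instructor, Office, RoomNo, Semester} covers every attribute.
{CourseID, Semester} is a candidate key since {CourseID, Semester}⁺ = {CourseID, Dept, Instructor, Office, RoomNo, Semester} covers every attribute.
These are minimal and exhaustive — every other superkey contains one of them.

{CourseID, RoomNo}, {CourseID, Semester}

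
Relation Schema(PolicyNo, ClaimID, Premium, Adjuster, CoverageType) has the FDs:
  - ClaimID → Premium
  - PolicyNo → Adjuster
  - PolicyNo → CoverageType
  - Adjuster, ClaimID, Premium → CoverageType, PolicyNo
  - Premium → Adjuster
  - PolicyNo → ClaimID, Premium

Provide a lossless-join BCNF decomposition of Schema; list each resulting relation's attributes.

Candidate keys of the original relation: {ClaimID}, {PolicyNo}.
In {Adjuster, ClaimID, CoverageType, PolicyNo, Premium}, {Premium} is not a superkey ({Premium}⁺ restricted to this set is {Adjuster, Premium}), so split on Premium → Adjuster into {Adjuster, Premium} and {ClaimID, CoverageType, PolicyNo, Premium}.
{Adjuster, Premium} is in BCNF.
{ClaimID, CoverageType, PolicyNo, Premium} is in BCNF.

{Adjuster, Premium}; {ClaimID, CoverageType, PolicyNo, Premium}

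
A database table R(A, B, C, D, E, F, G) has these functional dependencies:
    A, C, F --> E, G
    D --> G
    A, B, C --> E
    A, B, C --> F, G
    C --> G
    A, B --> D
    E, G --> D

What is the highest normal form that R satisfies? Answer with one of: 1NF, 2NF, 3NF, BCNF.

Candidate key: {A, B, C}. Prime attributes: {A, B, C}.
For A, C, F --> E, G we have {A, C, F}⁺ = {A, C, D, E, F, G}; {A, C, F} is not a superkey, so BCNF fails.
Because {E, G} are non-prime and the left side of A, C, F --> E, G is not a superkey, the relation is not in 3NF.
Since {C} ⊂ {A, B, C} and {C}⁺ ⊇ {G} with {G} non-prime, there is a partial dependency; 2NF fails.

1NF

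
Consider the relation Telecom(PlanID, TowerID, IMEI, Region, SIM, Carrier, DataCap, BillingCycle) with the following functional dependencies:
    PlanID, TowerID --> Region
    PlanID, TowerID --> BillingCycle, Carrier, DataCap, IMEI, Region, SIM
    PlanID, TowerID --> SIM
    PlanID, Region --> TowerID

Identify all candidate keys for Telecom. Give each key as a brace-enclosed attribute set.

{PlanID, Region}, {PlanID, TowerID}

No FD produces {PlanID}, so it must be in every candidate key.
Closure of {PlanID, Region} is {BillingCycle, Carrier, DataCap, IMEI, PlanID, Region, SIM, TowerID}, the whole schema; {PlanID, Region} is a candidate key.
Closure of {PlanID, TowerID} is {BillingCycle, Carrier, DataCap, IMEI, PlanID, Region, SIM, TowerID}, the whole schema; {PlanID, TowerID} is a candidate key.
No proper subset of any of these is a key, and no other minimal superkey exists.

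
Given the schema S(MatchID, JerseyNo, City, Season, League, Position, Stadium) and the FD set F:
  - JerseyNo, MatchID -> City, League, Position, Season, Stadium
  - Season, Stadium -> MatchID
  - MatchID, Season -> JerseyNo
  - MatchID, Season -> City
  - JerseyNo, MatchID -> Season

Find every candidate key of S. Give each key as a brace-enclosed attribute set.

{JerseyNo, MatchID}⁺ = {City, JerseyNo, League, MatchID, Position, Season, Stadium}, which is every attribute, so {JerseyNo, MatchID} is a candidate key.
{MatchID, Season}⁺ = {City, JerseyNo, League, MatchID, Position, Season, Stadium}, which is every attribute, so {MatchID, Season} is a candidate key.
{Season, Stadium}⁺ = {City, JerseyNo, League, MatchID, Position, Season, Stadium}, which is every attribute, so {Season, Stadium} is a candidate key.
These are minimal and exhaustive — every other superkey contains one of them.

{JerseyNo, MatchID}, {MatchID, Season}, {Season, Stadium}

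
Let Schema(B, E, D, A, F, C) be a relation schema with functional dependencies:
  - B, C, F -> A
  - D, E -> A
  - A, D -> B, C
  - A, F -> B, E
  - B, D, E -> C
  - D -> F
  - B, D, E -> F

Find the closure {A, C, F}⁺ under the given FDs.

{A, B, C, E, F}

Start with {A, C, F}.
A, F -> B, E applies; add {B, E} → now {A, B, C, E, F}.
No further FD applies.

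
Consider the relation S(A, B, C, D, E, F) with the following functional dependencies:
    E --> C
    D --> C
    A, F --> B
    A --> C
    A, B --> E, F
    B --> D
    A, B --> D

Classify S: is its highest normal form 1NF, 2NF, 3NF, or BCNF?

Candidate keys: {A, B}, {A, F}. Prime attributes: {A, B, F}.
E --> C breaks BCNF: {E}⁺ = {C, E}, so {E} is not a superkey.
E --> C determines the non-prime attribute {C} from a non-superkey — 3NF is violated.
{A} is a proper subset of the key {A, B}, and {A}⁺ contains the non-prime attribute {C} — a partial dependency, so 2NF is violated.

1NF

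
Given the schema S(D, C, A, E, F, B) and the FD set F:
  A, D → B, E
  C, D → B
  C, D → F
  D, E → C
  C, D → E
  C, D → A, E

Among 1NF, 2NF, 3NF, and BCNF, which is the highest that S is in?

Candidate keys: {A, D}, {C, D}, {D, E}. Prime attributes: {A, C, D, E}.
Each dependency's left side is a superkey — BCNF holds.

BCNF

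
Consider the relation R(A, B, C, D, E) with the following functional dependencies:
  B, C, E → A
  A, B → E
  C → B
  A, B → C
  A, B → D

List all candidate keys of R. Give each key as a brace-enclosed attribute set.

{A, B}⁺ = {A, B, C, D, E}, which is every attribute, so {A, B} is a candidate key.
{A, C}⁺ = {A, B, C, D, E}, which is every attribute, so {A, C} is a candidate key.
{C, E}⁺ = {A, B, C, D, E}, which is every attribute, so {C, E} is a candidate key.
These are minimal and exhaustive — every other superkey contains one of them.

{A, B}, {A, C}, {C, E}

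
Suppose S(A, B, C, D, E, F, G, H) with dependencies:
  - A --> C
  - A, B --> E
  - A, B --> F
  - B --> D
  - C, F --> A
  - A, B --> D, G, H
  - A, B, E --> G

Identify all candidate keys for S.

{B} never appears on the right of any FD, so every key must include it.
Closure of {A, B} is {A, B, C, D, E, F, G, H}, the whole schema; {A, B} is a candidate key.
Closure of {B, C, F} is {A, B, C, D, E, F, G, H}, the whole schema; {B, C, F} is a candidate key.
Any other superkey properly contains one of these, so there are no further candidate keys.

{A, B}, {B, C, F}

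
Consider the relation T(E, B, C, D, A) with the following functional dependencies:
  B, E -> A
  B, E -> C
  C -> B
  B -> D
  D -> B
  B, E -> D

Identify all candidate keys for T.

Attributes never on any right-hand side: {E} — every candidate key must contain it.
{B, E} is a candidate key since {B, E}⁺ = {A, B, C, D, E} covers every attribute.
{C, E} is a candidate key since {C, E}⁺ = {A, B, C, D, E} covers every attribute.
{D, E} is a candidate key since {D, E}⁺ = {A, B, C, D, E} covers every attribute.
These are minimal and exhaustive — every other superkey contains one of them.

{B, E}, {C, E}, {D, E}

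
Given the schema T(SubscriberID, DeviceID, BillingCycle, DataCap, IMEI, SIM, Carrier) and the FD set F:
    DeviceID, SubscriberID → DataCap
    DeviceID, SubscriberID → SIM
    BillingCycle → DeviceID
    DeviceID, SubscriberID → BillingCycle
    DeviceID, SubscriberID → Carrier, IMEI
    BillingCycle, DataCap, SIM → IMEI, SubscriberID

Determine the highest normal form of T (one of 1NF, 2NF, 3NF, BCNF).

Candidate keys: {BillingCycle, DataCap, SIM}, {BillingCycle, SubscriberID}, {DeviceID, SubscriberID}. Prime attributes: {BillingCycle, DataCap, DeviceID, SIM, SubscriberID}.
BillingCycle → DeviceID: {BillingCycle}⁺ = {BillingCycle, DeviceID}, which is not all of the attributes, so the left side is not a superkey — BCNF is violated.
Its right-hand attributes {DeviceID} are all prime, as are those of every other non-superkey FD — the relation is in 3NF.

3NF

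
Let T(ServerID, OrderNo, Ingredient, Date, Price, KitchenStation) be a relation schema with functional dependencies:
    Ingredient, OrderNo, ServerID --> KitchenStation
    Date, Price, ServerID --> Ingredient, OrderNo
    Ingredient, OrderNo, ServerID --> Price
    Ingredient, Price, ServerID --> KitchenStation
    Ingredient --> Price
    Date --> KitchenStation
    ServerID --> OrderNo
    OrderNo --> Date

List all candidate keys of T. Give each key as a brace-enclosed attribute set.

{Ingredient, ServerID}, {Price, ServerID}

Attributes never on any right-hand side: {ServerID} — every candidate key must contain it.
Closure of {Ingredient, ServerID} is {Date, Ingredient, KitchenStation, OrderNo, Price, ServerID}, the whole schema; {Ingredient, ServerID} is a candidate key.
Closure of {Price, ServerID} is {Date, Ingredient, KitchenStation, OrderNo, Price, ServerID}, the whole schema; {Price, ServerID} is a candidate key.
These are minimal and exhaustive — every other superkey contains one of them.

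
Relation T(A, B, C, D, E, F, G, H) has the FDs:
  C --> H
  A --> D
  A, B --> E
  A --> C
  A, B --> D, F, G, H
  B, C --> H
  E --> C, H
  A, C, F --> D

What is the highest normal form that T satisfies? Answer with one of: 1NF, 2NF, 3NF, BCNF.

Candidate key: {A, B}. Prime attributes: {A, B}.
For C --> H we have {C}⁺ = {C, H}; {C} is not a superkey, so BCNF fails.
C --> H determines the non-prime attribute {H} from a non-superkey — 3NF is violated.
Since {A} ⊂ {A, B} and {A}⁺ ⊇ {C, D, H} with {C, D, H} non-prime, there is a partial dependency; 2NF fails.

1NF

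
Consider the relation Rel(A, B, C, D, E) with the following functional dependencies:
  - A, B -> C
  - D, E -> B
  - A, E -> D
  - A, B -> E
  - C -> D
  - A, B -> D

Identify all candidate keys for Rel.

No FD produces {A}, so it must be in every candidate key.
{A, B}⁺ = {A, B, C, D, E} — all of the relation — so {A, B} is a candidate key.
{A, E}⁺ = {A, B, C, D, E} — all of the relation — so {A, E} is a candidate key.
No proper subset of any of these is a key, and no other minimal superkey exists.

{A, B}, {A, E}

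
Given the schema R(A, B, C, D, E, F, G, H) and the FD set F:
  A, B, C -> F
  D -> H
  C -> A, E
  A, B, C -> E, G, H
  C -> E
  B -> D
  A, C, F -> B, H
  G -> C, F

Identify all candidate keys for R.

Closure of {G} is {A, B, C, D, E, F, G, H}, the whole schema; {G} is a candidate key.
Closure of {B, C} is {A, B, C, D, E, F, G, H}, the whole schema; {B, C} is a candidate key.
Closure of {C, F} is {A, B, C, D, E, F, G, H}, the whole schema; {C, F} is a candidate key.
No proper subset of any of these is a key, and no other minimal superkey exists.

{B, C}, {C, F}, {G}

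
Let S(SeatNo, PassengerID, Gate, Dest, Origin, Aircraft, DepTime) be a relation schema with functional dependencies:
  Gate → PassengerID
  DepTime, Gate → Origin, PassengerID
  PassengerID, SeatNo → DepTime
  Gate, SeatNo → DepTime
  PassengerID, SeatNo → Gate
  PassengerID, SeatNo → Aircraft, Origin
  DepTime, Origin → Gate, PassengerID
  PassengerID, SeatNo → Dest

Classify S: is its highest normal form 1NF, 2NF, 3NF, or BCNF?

3NF

Candidate keys: {DepTime, Origin, SeatNo}, {Gate, SeatNo}, {PassengerID, SeatNo}. Prime attributes: {DepTime, Gate, Origin, PassengerID, SeatNo}.
Gate → PassengerID: {Gate}⁺ = {Gate, PassengerID}, which is not all of the attributes, so the left side is not a superkey — BCNF is violated.
Since {PassengerID} ⊆ prime attributes and every other non-superkey FD also has a prime right side, the schema is in 3NF.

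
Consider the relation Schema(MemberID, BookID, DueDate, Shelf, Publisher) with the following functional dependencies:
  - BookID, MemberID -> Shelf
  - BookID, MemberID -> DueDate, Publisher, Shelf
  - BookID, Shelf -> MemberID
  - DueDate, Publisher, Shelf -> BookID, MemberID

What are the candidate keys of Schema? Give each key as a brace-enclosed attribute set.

{BookID, MemberID}, {BookID, Shelf}, {DueDate, Publisher, Shelf}

Closure of {BookID, MemberID} is {BookID, DueDate, MemberID, Publisher, Shelf}, the whole schema; {BookID, MemberID} is a candidate key.
Closure of {BookID, Shelf} is {BookID, DueDate, MemberID, Publisher, Shelf}, the whole schema; {BookID, Shelf} is a candidate key.
Closure of {DueDate, Publisher, Shelf} is {BookID, DueDate, MemberID, Publisher, Shelf}, the whole schema; {DueDate, Publisher, Shelf} is a candidate key.
No proper subset of any of these is a key, and no other minimal superkey exists.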